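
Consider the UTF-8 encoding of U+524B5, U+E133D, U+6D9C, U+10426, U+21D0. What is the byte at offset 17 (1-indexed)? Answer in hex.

0x87

1-indexed offset 17 is 0-indexed offset 16.
U+524B5 → 4-byte form F1 92 92 B5 at offsets 0–3.
U+E133D → 4-byte form F3 A1 8C BD at offsets 4–7.
U+6D9C → 3-byte form E6 B6 9C at offsets 8–10.
U+10426 → 4-byte form F0 90 90 A6 at offsets 11–14.
U+21D0 → 3-byte form E2 87 90 at offsets 15–17.
Offset 16 falls in char 5's range; it's byte 2 of E2 87 90 = 0x87.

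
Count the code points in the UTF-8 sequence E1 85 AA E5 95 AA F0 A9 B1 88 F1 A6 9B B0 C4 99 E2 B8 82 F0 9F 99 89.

7

Byte at offset 0: 0xE1 = 11100001 → 3-byte char (#1). Advance 3.
Byte at offset 3: 0xE5 = 11100101 → 3-byte char (#2). Advance 3.
Byte at offset 6: 0xF0 = 11110000 → 4-byte char (#3). Advance 4.
Byte at offset 10: 0xF1 = 11110001 → 4-byte char (#4). Advance 4.
Byte at offset 14: 0xC4 = 11000100 → 2-byte char (#5). Advance 2.
Byte at offset 16: 0xE2 = 11100010 → 3-byte char (#6). Advance 3.
Byte at offset 19: 0xF0 = 11110000 → 4-byte char (#7). Advance 4.
Reached end at offset 23 after 7 code points.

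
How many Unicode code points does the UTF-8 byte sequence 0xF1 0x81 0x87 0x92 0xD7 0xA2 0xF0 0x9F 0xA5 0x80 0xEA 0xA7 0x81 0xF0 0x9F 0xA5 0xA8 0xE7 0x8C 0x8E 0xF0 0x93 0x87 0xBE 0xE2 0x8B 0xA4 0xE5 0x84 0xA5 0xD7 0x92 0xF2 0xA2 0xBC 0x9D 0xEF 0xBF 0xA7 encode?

12

Byte at offset 0: 0xF1 = 11110001 → 4-byte char (#1). Advance 4.
Byte at offset 4: 0xD7 = 11010111 → 2-byte char (#2). Advance 2.
Byte at offset 6: 0xF0 = 11110000 → 4-byte char (#3). Advance 4.
Byte at offset 10: 0xEA = 11101010 → 3-byte char (#4). Advance 3.
Byte at offset 13: 0xF0 = 11110000 → 4-byte char (#5). Advance 4.
Byte at offset 17: 0xE7 = 11100111 → 3-byte char (#6). Advance 3.
Byte at offset 20: 0xF0 = 11110000 → 4-byte char (#7). Advance 4.
Byte at offset 24: 0xE2 = 11100010 → 3-byte char (#8). Advance 3.
Byte at offset 27: 0xE5 = 11100101 → 3-byte char (#9). Advance 3.
Byte at offset 30: 0xD7 = 11010111 → 2-byte char (#10). Advance 2.
Byte at offset 32: 0xF2 = 11110010 → 4-byte char (#11). Advance 4.
Byte at offset 36: 0xEF = 11101111 → 3-byte char (#12). Advance 3.
Reached end at offset 39 after 12 code points.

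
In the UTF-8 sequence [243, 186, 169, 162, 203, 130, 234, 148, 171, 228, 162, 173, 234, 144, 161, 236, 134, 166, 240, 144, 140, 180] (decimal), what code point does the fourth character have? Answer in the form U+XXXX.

U+48AD

Offset 0: leading byte 0xF3 = 11110011 → 4-byte char #1 = F3 BA A9 A2.
Offset 4: leading byte 0xCB = 11001011 → 2-byte char #2 = CB 82.
Offset 6: leading byte 0xEA = 11101010 → 3-byte char #3 = EA 94 AB.
Offset 9: leading byte 0xE4 = 11100100 → 3-byte char #4 = E4 A2 AD.
Leading byte 0xE4 = 11100100 matches 1110xxxx → 3-byte sequence.
Byte 1: 0xE4 = 11100100, payload 0100 (4 bits).
Byte 2: 0xA2 = 10100010 (10xxxxxx ✓), payload 100010.
Byte 3: 0xAD = 10101101 (10xxxxxx ✓), payload 101101.
Concatenate: 0100100010101101 = 0x48AD (16 bits → U+48AD).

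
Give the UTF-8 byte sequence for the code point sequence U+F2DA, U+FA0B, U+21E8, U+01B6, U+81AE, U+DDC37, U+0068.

U+F2DA: 3-byte form → EF 8B 9A.
U+FA0B: 3-byte form → EF A8 8B.
U+21E8: 3-byte form → E2 87 A8.
U+01B6: 2-byte form → C6 B6.
U+81AE: 3-byte form → E8 86 AE.
U+DDC37: 4-byte form → F3 9D B0 B7.
U+0068: 1-byte form → 68.
Concatenated (19 bytes): EF 8B 9A EF A8 8B E2 87 A8 C6 B6 E8 86 AE F3 9D B0 B7 68.

EF 8B 9A EF A8 8B E2 87 A8 C6 B6 E8 86 AE F3 9D B0 B7 68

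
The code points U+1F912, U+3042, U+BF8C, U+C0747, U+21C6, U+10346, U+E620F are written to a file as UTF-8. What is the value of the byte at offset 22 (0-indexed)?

U+1F912 → 4-byte form F0 9F A4 92 at offsets 0–3.
U+3042 → 3-byte form E3 81 82 at offsets 4–6.
U+BF8C → 3-byte form EB BE 8C at offsets 7–9.
U+C0747 → 4-byte form F3 80 9D 87 at offsets 10–13.
U+21C6 → 3-byte form E2 87 86 at offsets 14–16.
U+10346 → 4-byte form F0 90 8D 86 at offsets 17–20.
U+E620F → 4-byte form F3 A6 88 8F at offsets 21–24.
Offset 22 falls in char 7's range; it's byte 2 of F3 A6 88 8F = 0xA6.

0xA6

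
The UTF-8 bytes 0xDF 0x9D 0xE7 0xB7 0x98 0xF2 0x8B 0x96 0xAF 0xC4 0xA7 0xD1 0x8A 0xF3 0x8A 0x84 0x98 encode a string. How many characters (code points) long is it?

6

Byte at offset 0: 0xDF = 11011111 → 2-byte char (#1). Advance 2.
Byte at offset 2: 0xE7 = 11100111 → 3-byte char (#2). Advance 3.
Byte at offset 5: 0xF2 = 11110010 → 4-byte char (#3). Advance 4.
Byte at offset 9: 0xC4 = 11000100 → 2-byte char (#4). Advance 2.
Byte at offset 11: 0xD1 = 11010001 → 2-byte char (#5). Advance 2.
Byte at offset 13: 0xF3 = 11110011 → 4-byte char (#6). Advance 4.
Reached end at offset 17 after 6 code points.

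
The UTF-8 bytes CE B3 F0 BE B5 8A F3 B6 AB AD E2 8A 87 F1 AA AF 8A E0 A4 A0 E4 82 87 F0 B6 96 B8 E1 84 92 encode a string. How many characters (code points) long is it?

Byte at offset 0: 0xCE = 11001110 → 2-byte char (#1). Advance 2.
Byte at offset 2: 0xF0 = 11110000 → 4-byte char (#2). Advance 4.
Byte at offset 6: 0xF3 = 11110011 → 4-byte char (#3). Advance 4.
Byte at offset 10: 0xE2 = 11100010 → 3-byte char (#4). Advance 3.
Byte at offset 13: 0xF1 = 11110001 → 4-byte char (#5). Advance 4.
Byte at offset 17: 0xE0 = 11100000 → 3-byte char (#6). Advance 3.
Byte at offset 20: 0xE4 = 11100100 → 3-byte char (#7). Advance 3.
Byte at offset 23: 0xF0 = 11110000 → 4-byte char (#8). Advance 4.
Byte at offset 27: 0xE1 = 11100001 → 3-byte char (#9). Advance 3.
Reached end at offset 30 after 9 code points.

9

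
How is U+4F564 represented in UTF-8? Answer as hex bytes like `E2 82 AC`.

U+4F564 = 0x4F564 = 324964 decimal. In range U+10000–U+10FFFF → 4-byte form: 11110xxx 10xxxxxx 10xxxxxx 10xxxxxx.
Binary (21 bits): 001001111010101100100.
Split 3+6+6+6: 001 | 001111 | 010101 | 100100.
Byte 1: 11110001 = 0xF1.
Byte 2: 10001111 = 0x8F.
Byte 3: 10010101 = 0x95.
Byte 4: 10100100 = 0xA4.

F1 8F 95 A4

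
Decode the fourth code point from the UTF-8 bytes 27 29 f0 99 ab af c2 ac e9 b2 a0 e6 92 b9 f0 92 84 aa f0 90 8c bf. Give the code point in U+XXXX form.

U+00AC

Offset 0: leading byte 0x27 = 00100111 → 1-byte char #1 = 27.
Offset 1: leading byte 0x29 = 00101001 → 1-byte char #2 = 29.
Offset 2: leading byte 0xF0 = 11110000 → 4-byte char #3 = F0 99 AB AF.
Offset 6: leading byte 0xC2 = 11000010 → 2-byte char #4 = C2 AC.
Leading byte 0xC2 = 11000010 matches 110xxxxx → 2-byte sequence.
Byte 1: 0xC2 = 11000010, payload 00010 (5 bits).
Byte 2: 0xAC = 10101100 (10xxxxxx ✓), payload 101100.
Concatenate: 00010101100 = 0xAC (11 bits → U+00AC).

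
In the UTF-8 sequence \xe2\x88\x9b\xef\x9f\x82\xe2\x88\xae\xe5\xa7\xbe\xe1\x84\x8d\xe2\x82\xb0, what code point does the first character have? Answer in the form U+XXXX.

Offset 0: leading byte 0xE2 = 11100010 → 3-byte char #1 = E2 88 9B.
Leading byte 0xE2 = 11100010 matches 1110xxxx → 3-byte sequence.
Byte 1: 0xE2 = 11100010, payload 0010 (4 bits).
Byte 2: 0x88 = 10001000 (10xxxxxx ✓), payload 001000.
Byte 3: 0x9B = 10011011 (10xxxxxx ✓), payload 011011.
Concatenate: 0010001000011011 = 0x221B (16 bits → U+221B).

U+221B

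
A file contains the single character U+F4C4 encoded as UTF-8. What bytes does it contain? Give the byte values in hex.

U+F4C4 = 0xF4C4 = 62660 decimal. In range U+0800–U+FFFF → 3-byte form: 1110xxxx 10xxxxxx 10xxxxxx.
Binary (16 bits): 1111010011000100.
Split 4+6+6: 1111 | 010011 | 000100.
Byte 1: 11101111 = 0xEF.
Byte 2: 10010011 = 0x93.
Byte 3: 10000100 = 0x84.

EF 93 84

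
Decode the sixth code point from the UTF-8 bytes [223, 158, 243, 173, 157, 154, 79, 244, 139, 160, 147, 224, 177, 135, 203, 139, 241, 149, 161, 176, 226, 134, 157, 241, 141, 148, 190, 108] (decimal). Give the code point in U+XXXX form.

U+02CB

Offset 0: leading byte 0xDF = 11011111 → 2-byte char #1 = DF 9E.
Offset 2: leading byte 0xF3 = 11110011 → 4-byte char #2 = F3 AD 9D 9A.
Offset 6: leading byte 0x4F = 01001111 → 1-byte char #3 = 4F.
Offset 7: leading byte 0xF4 = 11110100 → 4-byte char #4 = F4 8B A0 93.
Offset 11: leading byte 0xE0 = 11100000 → 3-byte char #5 = E0 B1 87.
Offset 14: leading byte 0xCB = 11001011 → 2-byte char #6 = CB 8B.
Leading byte 0xCB = 11001011 matches 110xxxxx → 2-byte sequence.
Byte 1: 0xCB = 11001011, payload 01011 (5 bits).
Byte 2: 0x8B = 10001011 (10xxxxxx ✓), payload 001011.
Concatenate: 01011001011 = 0x2CB (11 bits → U+02CB).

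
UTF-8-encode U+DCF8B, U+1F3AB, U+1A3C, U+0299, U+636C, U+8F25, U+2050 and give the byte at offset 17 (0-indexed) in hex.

0xBC

U+DCF8B → 4-byte form F3 9C BE 8B at offsets 0–3.
U+1F3AB → 4-byte form F0 9F 8E AB at offsets 4–7.
U+1A3C → 3-byte form E1 A8 BC at offsets 8–10.
U+0299 → 2-byte form CA 99 at offsets 11–12.
U+636C → 3-byte form E6 8D AC at offsets 13–15.
U+8F25 → 3-byte form E8 BC A5 at offsets 16–18.
Offset 17 falls in char 6's range; it's byte 2 of E8 BC A5 = 0xBC.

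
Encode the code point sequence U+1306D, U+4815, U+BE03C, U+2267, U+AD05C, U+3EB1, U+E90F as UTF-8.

U+1306D: 4-byte form → F0 93 81 AD.
U+4815: 3-byte form → E4 A0 95.
U+BE03C: 4-byte form → F2 BE 80 BC.
U+2267: 3-byte form → E2 89 A7.
U+AD05C: 4-byte form → F2 AD 81 9C.
U+3EB1: 3-byte form → E3 BA B1.
U+E90F: 3-byte form → EE A4 8F.
Concatenated (24 bytes): F0 93 81 AD E4 A0 95 F2 BE 80 BC E2 89 A7 F2 AD 81 9C E3 BA B1 EE A4 8F.

F0 93 81 AD E4 A0 95 F2 BE 80 BC E2 89 A7 F2 AD 81 9C E3 BA B1 EE A4 8F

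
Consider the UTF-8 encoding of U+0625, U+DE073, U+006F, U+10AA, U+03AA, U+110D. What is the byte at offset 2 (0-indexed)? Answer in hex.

0xF3

U+0625 → 2-byte form D8 A5 at offsets 0–1.
U+DE073 → 4-byte form F3 9E 81 B3 at offsets 2–5.
Offset 2 falls in char 2's range; it's byte 1 of F3 9E 81 B3 = 0xF3.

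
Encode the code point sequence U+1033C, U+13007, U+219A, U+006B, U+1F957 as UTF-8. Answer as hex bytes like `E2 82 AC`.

F0 90 8C BC F0 93 80 87 E2 86 9A 6B F0 9F A5 97

U+1033C: 4-byte form → F0 90 8C BC.
U+13007: 4-byte form → F0 93 80 87.
U+219A: 3-byte form → E2 86 9A.
U+006B: 1-byte form → 6B.
U+1F957: 4-byte form → F0 9F A5 97.
Concatenated (16 bytes): F0 90 8C BC F0 93 80 87 E2 86 9A 6B F0 9F A5 97.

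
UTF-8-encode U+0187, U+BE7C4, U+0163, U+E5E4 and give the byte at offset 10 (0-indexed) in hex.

0xA4

U+0187 → 2-byte form C6 87 at offsets 0–1.
U+BE7C4 → 4-byte form F2 BE 9F 84 at offsets 2–5.
U+0163 → 2-byte form C5 A3 at offsets 6–7.
U+E5E4 → 3-byte form EE 97 A4 at offsets 8–10.
Offset 10 falls in char 4's range; it's byte 3 of EE 97 A4 = 0xA4.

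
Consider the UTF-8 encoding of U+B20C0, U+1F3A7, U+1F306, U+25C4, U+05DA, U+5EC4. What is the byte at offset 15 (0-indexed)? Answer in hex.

U+B20C0 → 4-byte form F2 B2 83 80 at offsets 0–3.
U+1F3A7 → 4-byte form F0 9F 8E A7 at offsets 4–7.
U+1F306 → 4-byte form F0 9F 8C 86 at offsets 8–11.
U+25C4 → 3-byte form E2 97 84 at offsets 12–14.
U+05DA → 2-byte form D7 9A at offsets 15–16.
Offset 15 falls in char 5's range; it's byte 1 of D7 9A = 0xD7.

0xD7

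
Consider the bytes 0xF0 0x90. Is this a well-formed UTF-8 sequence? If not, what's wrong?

Leading byte 0xF0 = 11110000 → 4-byte form, but only 2 bytes are present.

invalid (sequence truncated)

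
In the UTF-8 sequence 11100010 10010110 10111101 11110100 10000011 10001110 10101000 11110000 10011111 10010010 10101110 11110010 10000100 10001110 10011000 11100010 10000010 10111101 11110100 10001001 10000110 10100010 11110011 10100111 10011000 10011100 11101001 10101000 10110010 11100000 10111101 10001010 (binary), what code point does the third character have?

Offset 0: leading byte 0xE2 = 11100010 → 3-byte char #1 = E2 96 BD.
Offset 3: leading byte 0xF4 = 11110100 → 4-byte char #2 = F4 83 8E A8.
Offset 7: leading byte 0xF0 = 11110000 → 4-byte char #3 = F0 9F 92 AE.
Leading byte 0xF0 = 11110000 matches 11110xxx → 4-byte sequence.
Byte 1: 0xF0 = 11110000, payload 000 (3 bits).
Byte 2: 0x9F = 10011111 (10xxxxxx ✓), payload 011111.
Byte 3: 0x92 = 10010010 (10xxxxxx ✓), payload 010010.
Byte 4: 0xAE = 10101110 (10xxxxxx ✓), payload 101110.
Concatenate: 000011111010010101110 = 0x1F4AE (21 bits → U+1F4AE).

U+1F4AE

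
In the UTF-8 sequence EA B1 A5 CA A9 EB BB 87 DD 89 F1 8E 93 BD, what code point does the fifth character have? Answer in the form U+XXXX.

Offset 0: leading byte 0xEA = 11101010 → 3-byte char #1 = EA B1 A5.
Offset 3: leading byte 0xCA = 11001010 → 2-byte char #2 = CA A9.
Offset 5: leading byte 0xEB = 11101011 → 3-byte char #3 = EB BB 87.
Offset 8: leading byte 0xDD = 11011101 → 2-byte char #4 = DD 89.
Offset 10: leading byte 0xF1 = 11110001 → 4-byte char #5 = F1 8E 93 BD.
Leading byte 0xF1 = 11110001 matches 11110xxx → 4-byte sequence.
Byte 1: 0xF1 = 11110001, payload 001 (3 bits).
Byte 2: 0x8E = 10001110 (10xxxxxx ✓), payload 001110.
Byte 3: 0x93 = 10010011 (10xxxxxx ✓), payload 010011.
Byte 4: 0xBD = 10111101 (10xxxxxx ✓), payload 111101.
Concatenate: 001001110010011111101 = 0x4E4FD (21 bits → U+4E4FD).

U+4E4FD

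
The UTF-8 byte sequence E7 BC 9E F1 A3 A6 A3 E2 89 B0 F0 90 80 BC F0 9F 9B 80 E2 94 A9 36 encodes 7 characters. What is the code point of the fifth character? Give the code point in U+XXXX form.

U+1F6C0

Offset 0: leading byte 0xE7 = 11100111 → 3-byte char #1 = E7 BC 9E.
Offset 3: leading byte 0xF1 = 11110001 → 4-byte char #2 = F1 A3 A6 A3.
Offset 7: leading byte 0xE2 = 11100010 → 3-byte char #3 = E2 89 B0.
Offset 10: leading byte 0xF0 = 11110000 → 4-byte char #4 = F0 90 80 BC.
Offset 14: leading byte 0xF0 = 11110000 → 4-byte char #5 = F0 9F 9B 80.
Leading byte 0xF0 = 11110000 matches 11110xxx → 4-byte sequence.
Byte 1: 0xF0 = 11110000, payload 000 (3 bits).
Byte 2: 0x9F = 10011111 (10xxxxxx ✓), payload 011111.
Byte 3: 0x9B = 10011011 (10xxxxxx ✓), payload 011011.
Byte 4: 0x80 = 10000000 (10xxxxxx ✓), payload 000000.
Concatenate: 000011111011011000000 = 0x1F6C0 (21 bits → U+1F6C0).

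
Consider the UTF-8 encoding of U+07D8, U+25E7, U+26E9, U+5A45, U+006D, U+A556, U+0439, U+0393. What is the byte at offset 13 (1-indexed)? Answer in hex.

0xEA

1-indexed offset 13 is 0-indexed offset 12.
U+07D8 → 2-byte form DF 98 at offsets 0–1.
U+25E7 → 3-byte form E2 97 A7 at offsets 2–4.
U+26E9 → 3-byte form E2 9B A9 at offsets 5–7.
U+5A45 → 3-byte form E5 A9 85 at offsets 8–10.
U+006D → 1-byte form 6D at offsets 11–11.
U+A556 → 3-byte form EA 95 96 at offsets 12–14.
Offset 12 falls in char 6's range; it's byte 1 of EA 95 96 = 0xEA.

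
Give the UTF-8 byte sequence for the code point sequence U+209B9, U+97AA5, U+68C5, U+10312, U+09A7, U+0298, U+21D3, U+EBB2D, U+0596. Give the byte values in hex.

U+209B9: 4-byte form → F0 A0 A6 B9.
U+97AA5: 4-byte form → F2 97 AA A5.
U+68C5: 3-byte form → E6 A3 85.
U+10312: 4-byte form → F0 90 8C 92.
U+09A7: 3-byte form → E0 A6 A7.
U+0298: 2-byte form → CA 98.
U+21D3: 3-byte form → E2 87 93.
U+EBB2D: 4-byte form → F3 AB AC AD.
U+0596: 2-byte form → D6 96.
Concatenated (29 bytes): F0 A0 A6 B9 F2 97 AA A5 E6 A3 85 F0 90 8C 92 E0 A6 A7 CA 98 E2 87 93 F3 AB AC AD D6 96.

F0 A0 A6 B9 F2 97 AA A5 E6 A3 85 F0 90 8C 92 E0 A6 A7 CA 98 E2 87 93 F3 AB AC AD D6 96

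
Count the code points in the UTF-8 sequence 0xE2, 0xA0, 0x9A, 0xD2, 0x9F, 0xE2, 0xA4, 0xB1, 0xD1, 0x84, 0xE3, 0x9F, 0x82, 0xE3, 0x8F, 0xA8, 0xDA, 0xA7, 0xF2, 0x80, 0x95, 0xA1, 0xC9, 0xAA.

9

Byte at offset 0: 0xE2 = 11100010 → 3-byte char (#1). Advance 3.
Byte at offset 3: 0xD2 = 11010010 → 2-byte char (#2). Advance 2.
Byte at offset 5: 0xE2 = 11100010 → 3-byte char (#3). Advance 3.
Byte at offset 8: 0xD1 = 11010001 → 2-byte char (#4). Advance 2.
Byte at offset 10: 0xE3 = 11100011 → 3-byte char (#5). Advance 3.
Byte at offset 13: 0xE3 = 11100011 → 3-byte char (#6). Advance 3.
Byte at offset 16: 0xDA = 11011010 → 2-byte char (#7). Advance 2.
Byte at offset 18: 0xF2 = 11110010 → 4-byte char (#8). Advance 4.
Byte at offset 22: 0xC9 = 11001001 → 2-byte char (#9). Advance 2.
Reached end at offset 24 after 9 code points.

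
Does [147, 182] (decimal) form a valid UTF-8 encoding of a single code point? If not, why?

invalid (continuation byte with no leading byte)

Byte 0x93 = 10010011 has the form 10xxxxxx — a continuation byte — but there is no preceding leading byte.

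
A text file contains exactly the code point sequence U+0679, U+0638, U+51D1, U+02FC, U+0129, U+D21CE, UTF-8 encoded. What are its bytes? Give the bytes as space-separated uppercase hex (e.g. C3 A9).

U+0679: 2-byte form → D9 B9.
U+0638: 2-byte form → D8 B8.
U+51D1: 3-byte form → E5 87 91.
U+02FC: 2-byte form → CB BC.
U+0129: 2-byte form → C4 A9.
U+D21CE: 4-byte form → F3 92 87 8E.
Concatenated (15 bytes): D9 B9 D8 B8 E5 87 91 CB BC C4 A9 F3 92 87 8E.

D9 B9 D8 B8 E5 87 91 CB BC C4 A9 F3 92 87 8E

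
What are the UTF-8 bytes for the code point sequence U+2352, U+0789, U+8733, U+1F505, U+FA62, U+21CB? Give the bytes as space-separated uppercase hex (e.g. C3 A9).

U+2352: 3-byte form → E2 8D 92.
U+0789: 2-byte form → DE 89.
U+8733: 3-byte form → E8 9C B3.
U+1F505: 4-byte form → F0 9F 94 85.
U+FA62: 3-byte form → EF A9 A2.
U+21CB: 3-byte form → E2 87 8B.
Concatenated (18 bytes): E2 8D 92 DE 89 E8 9C B3 F0 9F 94 85 EF A9 A2 E2 87 8B.

E2 8D 92 DE 89 E8 9C B3 F0 9F 94 85 EF A9 A2 E2 87 8B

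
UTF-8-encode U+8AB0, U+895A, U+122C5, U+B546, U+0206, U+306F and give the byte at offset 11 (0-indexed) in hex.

U+8AB0 → 3-byte form E8 AA B0 at offsets 0–2.
U+895A → 3-byte form E8 A5 9A at offsets 3–5.
U+122C5 → 4-byte form F0 92 8B 85 at offsets 6–9.
U+B546 → 3-byte form EB 95 86 at offsets 10–12.
Offset 11 falls in char 4's range; it's byte 2 of EB 95 86 = 0x95.

0x95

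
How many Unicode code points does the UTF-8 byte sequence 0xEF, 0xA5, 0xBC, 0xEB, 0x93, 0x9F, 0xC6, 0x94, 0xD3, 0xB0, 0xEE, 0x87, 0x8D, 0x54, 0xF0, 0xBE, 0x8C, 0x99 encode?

7

Byte at offset 0: 0xEF = 11101111 → 3-byte char (#1). Advance 3.
Byte at offset 3: 0xEB = 11101011 → 3-byte char (#2). Advance 3.
Byte at offset 6: 0xC6 = 11000110 → 2-byte char (#3). Advance 2.
Byte at offset 8: 0xD3 = 11010011 → 2-byte char (#4). Advance 2.
Byte at offset 10: 0xEE = 11101110 → 3-byte char (#5). Advance 3.
Byte at offset 13: 0x54 = 01010100 → 1-byte char (#6). Advance 1.
Byte at offset 14: 0xF0 = 11110000 → 4-byte char (#7). Advance 4.
Reached end at offset 18 after 7 code points.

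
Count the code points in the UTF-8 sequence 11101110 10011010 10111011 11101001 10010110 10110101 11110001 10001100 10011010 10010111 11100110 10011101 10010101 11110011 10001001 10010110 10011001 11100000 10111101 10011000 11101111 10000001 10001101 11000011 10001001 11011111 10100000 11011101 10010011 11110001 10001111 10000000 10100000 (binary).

Byte at offset 0: 0xEE = 11101110 → 3-byte char (#1). Advance 3.
Byte at offset 3: 0xE9 = 11101001 → 3-byte char (#2). Advance 3.
Byte at offset 6: 0xF1 = 11110001 → 4-byte char (#3). Advance 4.
Byte at offset 10: 0xE6 = 11100110 → 3-byte char (#4). Advance 3.
Byte at offset 13: 0xF3 = 11110011 → 4-byte char (#5). Advance 4.
Byte at offset 17: 0xE0 = 11100000 → 3-byte char (#6). Advance 3.
Byte at offset 20: 0xEF = 11101111 → 3-byte char (#7). Advance 3.
Byte at offset 23: 0xC3 = 11000011 → 2-byte char (#8). Advance 2.
Byte at offset 25: 0xDF = 11011111 → 2-byte char (#9). Advance 2.
Byte at offset 27: 0xDD = 11011101 → 2-byte char (#10). Advance 2.
Byte at offset 29: 0xF1 = 11110001 → 4-byte char (#11). Advance 4.
Reached end at offset 33 after 11 code points.

11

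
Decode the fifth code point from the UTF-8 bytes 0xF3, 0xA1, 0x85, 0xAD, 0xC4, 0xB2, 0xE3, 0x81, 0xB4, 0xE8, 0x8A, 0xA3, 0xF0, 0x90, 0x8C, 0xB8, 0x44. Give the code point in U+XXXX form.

Offset 0: leading byte 0xF3 = 11110011 → 4-byte char #1 = F3 A1 85 AD.
Offset 4: leading byte 0xC4 = 11000100 → 2-byte char #2 = C4 B2.
Offset 6: leading byte 0xE3 = 11100011 → 3-byte char #3 = E3 81 B4.
Offset 9: leading byte 0xE8 = 11101000 → 3-byte char #4 = E8 8A A3.
Offset 12: leading byte 0xF0 = 11110000 → 4-byte char #5 = F0 90 8C B8.
Leading byte 0xF0 = 11110000 matches 11110xxx → 4-byte sequence.
Byte 1: 0xF0 = 11110000, payload 000 (3 bits).
Byte 2: 0x90 = 10010000 (10xxxxxx ✓), payload 010000.
Byte 3: 0x8C = 10001100 (10xxxxxx ✓), payload 001100.
Byte 4: 0xB8 = 10111000 (10xxxxxx ✓), payload 111000.
Concatenate: 000010000001100111000 = 0x10338 (21 bits → U+10338).

U+10338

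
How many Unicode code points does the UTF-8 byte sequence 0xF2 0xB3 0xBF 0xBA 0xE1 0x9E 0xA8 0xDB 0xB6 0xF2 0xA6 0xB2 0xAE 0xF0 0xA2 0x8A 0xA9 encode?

Byte at offset 0: 0xF2 = 11110010 → 4-byte char (#1). Advance 4.
Byte at offset 4: 0xE1 = 11100001 → 3-byte char (#2). Advance 3.
Byte at offset 7: 0xDB = 11011011 → 2-byte char (#3). Advance 2.
Byte at offset 9: 0xF2 = 11110010 → 4-byte char (#4). Advance 4.
Byte at offset 13: 0xF0 = 11110000 → 4-byte char (#5). Advance 4.
Reached end at offset 17 after 5 code points.

5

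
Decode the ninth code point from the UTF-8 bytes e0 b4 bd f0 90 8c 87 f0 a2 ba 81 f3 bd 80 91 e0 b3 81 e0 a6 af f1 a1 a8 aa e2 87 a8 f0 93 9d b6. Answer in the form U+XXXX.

Offset 0: leading byte 0xE0 = 11100000 → 3-byte char #1 = E0 B4 BD.
Offset 3: leading byte 0xF0 = 11110000 → 4-byte char #2 = F0 90 8C 87.
Offset 7: leading byte 0xF0 = 11110000 → 4-byte char #3 = F0 A2 BA 81.
Offset 11: leading byte 0xF3 = 11110011 → 4-byte char #4 = F3 BD 80 91.
Offset 15: leading byte 0xE0 = 11100000 → 3-byte char #5 = E0 B3 81.
Offset 18: leading byte 0xE0 = 11100000 → 3-byte char #6 = E0 A6 AF.
Offset 21: leading byte 0xF1 = 11110001 → 4-byte char #7 = F1 A1 A8 AA.
Offset 25: leading byte 0xE2 = 11100010 → 3-byte char #8 = E2 87 A8.
Offset 28: leading byte 0xF0 = 11110000 → 4-byte char #9 = F0 93 9D B6.
Leading byte 0xF0 = 11110000 matches 11110xxx → 4-byte sequence.
Byte 1: 0xF0 = 11110000, payload 000 (3 bits).
Byte 2: 0x93 = 10010011 (10xxxxxx ✓), payload 010011.
Byte 3: 0x9D = 10011101 (10xxxxxx ✓), payload 011101.
Byte 4: 0xB6 = 10110110 (10xxxxxx ✓), payload 110110.
Concatenate: 000010011011101110110 = 0x13776 (21 bits → U+13776).

U+13776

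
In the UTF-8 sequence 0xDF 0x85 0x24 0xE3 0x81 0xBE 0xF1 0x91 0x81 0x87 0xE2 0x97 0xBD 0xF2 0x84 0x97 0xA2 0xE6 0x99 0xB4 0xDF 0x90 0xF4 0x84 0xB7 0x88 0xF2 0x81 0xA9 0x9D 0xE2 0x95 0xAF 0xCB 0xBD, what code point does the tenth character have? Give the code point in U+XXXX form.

U+81A5D

Offset 0: leading byte 0xDF = 11011111 → 2-byte char #1 = DF 85.
Offset 2: leading byte 0x24 = 00100100 → 1-byte char #2 = 24.
Offset 3: leading byte 0xE3 = 11100011 → 3-byte char #3 = E3 81 BE.
Offset 6: leading byte 0xF1 = 11110001 → 4-byte char #4 = F1 91 81 87.
Offset 10: leading byte 0xE2 = 11100010 → 3-byte char #5 = E2 97 BD.
Offset 13: leading byte 0xF2 = 11110010 → 4-byte char #6 = F2 84 97 A2.
Offset 17: leading byte 0xE6 = 11100110 → 3-byte char #7 = E6 99 B4.
Offset 20: leading byte 0xDF = 11011111 → 2-byte char #8 = DF 90.
Offset 22: leading byte 0xF4 = 11110100 → 4-byte char #9 = F4 84 B7 88.
Offset 26: leading byte 0xF2 = 11110010 → 4-byte char #10 = F2 81 A9 9D.
Leading byte 0xF2 = 11110010 matches 11110xxx → 4-byte sequence.
Byte 1: 0xF2 = 11110010, payload 010 (3 bits).
Byte 2: 0x81 = 10000001 (10xxxxxx ✓), payload 000001.
Byte 3: 0xA9 = 10101001 (10xxxxxx ✓), payload 101001.
Byte 4: 0x9D = 10011101 (10xxxxxx ✓), payload 011101.
Concatenate: 010000001101001011101 = 0x81A5D (21 bits → U+81A5D).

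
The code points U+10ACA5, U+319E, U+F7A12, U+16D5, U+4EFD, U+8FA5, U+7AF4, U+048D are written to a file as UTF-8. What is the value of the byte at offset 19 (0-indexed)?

U+10ACA5 → 4-byte form F4 8A B2 A5 at offsets 0–3.
U+319E → 3-byte form E3 86 9E at offsets 4–6.
U+F7A12 → 4-byte form F3 B7 A8 92 at offsets 7–10.
U+16D5 → 3-byte form E1 9B 95 at offsets 11–13.
U+4EFD → 3-byte form E4 BB BD at offsets 14–16.
U+8FA5 → 3-byte form E8 BE A5 at offsets 17–19.
Offset 19 falls in char 6's range; it's byte 3 of E8 BE A5 = 0xA5.

0xA5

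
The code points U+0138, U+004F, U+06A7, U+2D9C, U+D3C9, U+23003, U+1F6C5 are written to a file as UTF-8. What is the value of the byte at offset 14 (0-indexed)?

0x83

U+0138 → 2-byte form C4 B8 at offsets 0–1.
U+004F → 1-byte form 4F at offsets 2–2.
U+06A7 → 2-byte form DA A7 at offsets 3–4.
U+2D9C → 3-byte form E2 B6 9C at offsets 5–7.
U+D3C9 → 3-byte form ED 8F 89 at offsets 8–10.
U+23003 → 4-byte form F0 A3 80 83 at offsets 11–14.
Offset 14 falls in char 6's range; it's byte 4 of F0 A3 80 83 = 0x83.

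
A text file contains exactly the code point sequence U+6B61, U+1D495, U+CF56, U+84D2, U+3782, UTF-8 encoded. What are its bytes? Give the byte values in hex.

U+6B61: 3-byte form → E6 AD A1.
U+1D495: 4-byte form → F0 9D 92 95.
U+CF56: 3-byte form → EC BD 96.
U+84D2: 3-byte form → E8 93 92.
U+3782: 3-byte form → E3 9E 82.
Concatenated (16 bytes): E6 AD A1 F0 9D 92 95 EC BD 96 E8 93 92 E3 9E 82.

E6 AD A1 F0 9D 92 95 EC BD 96 E8 93 92 E3 9E 82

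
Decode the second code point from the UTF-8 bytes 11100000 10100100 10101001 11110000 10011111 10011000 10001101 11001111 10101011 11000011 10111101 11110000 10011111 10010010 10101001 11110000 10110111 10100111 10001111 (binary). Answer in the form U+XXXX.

U+1F60D

Offset 0: leading byte 0xE0 = 11100000 → 3-byte char #1 = E0 A4 A9.
Offset 3: leading byte 0xF0 = 11110000 → 4-byte char #2 = F0 9F 98 8D.
Leading byte 0xF0 = 11110000 matches 11110xxx → 4-byte sequence.
Byte 1: 0xF0 = 11110000, payload 000 (3 bits).
Byte 2: 0x9F = 10011111 (10xxxxxx ✓), payload 011111.
Byte 3: 0x98 = 10011000 (10xxxxxx ✓), payload 011000.
Byte 4: 0x8D = 10001101 (10xxxxxx ✓), payload 001101.
Concatenate: 000011111011000001101 = 0x1F60D (21 bits → U+1F60D).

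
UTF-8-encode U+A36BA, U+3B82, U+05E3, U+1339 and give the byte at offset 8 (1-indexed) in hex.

1-indexed offset 8 is 0-indexed offset 7.
U+A36BA → 4-byte form F2 A3 9A BA at offsets 0–3.
U+3B82 → 3-byte form E3 AE 82 at offsets 4–6.
U+05E3 → 2-byte form D7 A3 at offsets 7–8.
Offset 7 falls in char 3's range; it's byte 1 of D7 A3 = 0xD7.

0xD7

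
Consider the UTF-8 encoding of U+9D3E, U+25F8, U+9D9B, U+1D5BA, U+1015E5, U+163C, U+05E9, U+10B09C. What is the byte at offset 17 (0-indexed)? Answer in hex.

U+9D3E → 3-byte form E9 B4 BE at offsets 0–2.
U+25F8 → 3-byte form E2 97 B8 at offsets 3–5.
U+9D9B → 3-byte form E9 B6 9B at offsets 6–8.
U+1D5BA → 4-byte form F0 9D 96 BA at offsets 9–12.
U+1015E5 → 4-byte form F4 81 97 A5 at offsets 13–16.
U+163C → 3-byte form E1 98 BC at offsets 17–19.
Offset 17 falls in char 6's range; it's byte 1 of E1 98 BC = 0xE1.

0xE1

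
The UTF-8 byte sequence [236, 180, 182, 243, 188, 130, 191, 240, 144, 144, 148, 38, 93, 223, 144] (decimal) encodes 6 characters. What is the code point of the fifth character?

Offset 0: leading byte 0xEC = 11101100 → 3-byte char #1 = EC B4 B6.
Offset 3: leading byte 0xF3 = 11110011 → 4-byte char #2 = F3 BC 82 BF.
Offset 7: leading byte 0xF0 = 11110000 → 4-byte char #3 = F0 90 90 94.
Offset 11: leading byte 0x26 = 00100110 → 1-byte char #4 = 26.
Offset 12: leading byte 0x5D = 01011101 → 1-byte char #5 = 5D.
Leading byte 0x5D = 01011101 matches 0xxxxxxx → 1-byte sequence.
Byte 1: 0x5D = 01011101, payload 1011101 (7 bits).
Concatenate: 1011101 = 0x5D (7 bits → U+005D).

U+005D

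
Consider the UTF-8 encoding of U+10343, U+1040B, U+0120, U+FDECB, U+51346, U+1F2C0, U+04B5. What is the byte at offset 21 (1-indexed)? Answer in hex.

0x8B

1-indexed offset 21 is 0-indexed offset 20.
U+10343 → 4-byte form F0 90 8D 83 at offsets 0–3.
U+1040B → 4-byte form F0 90 90 8B at offsets 4–7.
U+0120 → 2-byte form C4 A0 at offsets 8–9.
U+FDECB → 4-byte form F3 BD BB 8B at offsets 10–13.
U+51346 → 4-byte form F1 91 8D 86 at offsets 14–17.
U+1F2C0 → 4-byte form F0 9F 8B 80 at offsets 18–21.
Offset 20 falls in char 6's range; it's byte 3 of F0 9F 8B 80 = 0x8B.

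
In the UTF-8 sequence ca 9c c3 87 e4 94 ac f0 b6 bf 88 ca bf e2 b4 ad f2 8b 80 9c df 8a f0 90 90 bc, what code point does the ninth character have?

Offset 0: leading byte 0xCA = 11001010 → 2-byte char #1 = CA 9C.
Offset 2: leading byte 0xC3 = 11000011 → 2-byte char #2 = C3 87.
Offset 4: leading byte 0xE4 = 11100100 → 3-byte char #3 = E4 94 AC.
Offset 7: leading byte 0xF0 = 11110000 → 4-byte char #4 = F0 B6 BF 88.
Offset 11: leading byte 0xCA = 11001010 → 2-byte char #5 = CA BF.
Offset 13: leading byte 0xE2 = 11100010 → 3-byte char #6 = E2 B4 AD.
Offset 16: leading byte 0xF2 = 11110010 → 4-byte char #7 = F2 8B 80 9C.
Offset 20: leading byte 0xDF = 11011111 → 2-byte char #8 = DF 8A.
Offset 22: leading byte 0xF0 = 11110000 → 4-byte char #9 = F0 90 90 BC.
Leading byte 0xF0 = 11110000 matches 11110xxx → 4-byte sequence.
Byte 1: 0xF0 = 11110000, payload 000 (3 bits).
Byte 2: 0x90 = 10010000 (10xxxxxx ✓), payload 010000.
Byte 3: 0x90 = 10010000 (10xxxxxx ✓), payload 010000.
Byte 4: 0xBC = 10111100 (10xxxxxx ✓), payload 111100.
Concatenate: 000010000010000111100 = 0x1043C (21 bits → U+1043C).

U+1043C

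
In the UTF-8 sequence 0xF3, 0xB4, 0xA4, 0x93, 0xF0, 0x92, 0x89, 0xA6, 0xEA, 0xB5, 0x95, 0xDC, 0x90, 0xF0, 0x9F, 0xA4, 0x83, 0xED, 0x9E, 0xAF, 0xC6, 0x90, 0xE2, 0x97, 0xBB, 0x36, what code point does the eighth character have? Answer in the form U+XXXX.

U+25FB

Offset 0: leading byte 0xF3 = 11110011 → 4-byte char #1 = F3 B4 A4 93.
Offset 4: leading byte 0xF0 = 11110000 → 4-byte char #2 = F0 92 89 A6.
Offset 8: leading byte 0xEA = 11101010 → 3-byte char #3 = EA B5 95.
Offset 11: leading byte 0xDC = 11011100 → 2-byte char #4 = DC 90.
Offset 13: leading byte 0xF0 = 11110000 → 4-byte char #5 = F0 9F A4 83.
Offset 17: leading byte 0xED = 11101101 → 3-byte char #6 = ED 9E AF.
Offset 20: leading byte 0xC6 = 11000110 → 2-byte char #7 = C6 90.
Offset 22: leading byte 0xE2 = 11100010 → 3-byte char #8 = E2 97 BB.
Leading byte 0xE2 = 11100010 matches 1110xxxx → 3-byte sequence.
Byte 1: 0xE2 = 11100010, payload 0010 (4 bits).
Byte 2: 0x97 = 10010111 (10xxxxxx ✓), payload 010111.
Byte 3: 0xBB = 10111011 (10xxxxxx ✓), payload 111011.
Concatenate: 0010010111111011 = 0x25FB (16 bits → U+25FB).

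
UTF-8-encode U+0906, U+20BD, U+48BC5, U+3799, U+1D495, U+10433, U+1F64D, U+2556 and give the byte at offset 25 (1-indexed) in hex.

0x8D

1-indexed offset 25 is 0-indexed offset 24.
U+0906 → 3-byte form E0 A4 86 at offsets 0–2.
U+20BD → 3-byte form E2 82 BD at offsets 3–5.
U+48BC5 → 4-byte form F1 88 AF 85 at offsets 6–9.
U+3799 → 3-byte form E3 9E 99 at offsets 10–12.
U+1D495 → 4-byte form F0 9D 92 95 at offsets 13–16.
U+10433 → 4-byte form F0 90 90 B3 at offsets 17–20.
U+1F64D → 4-byte form F0 9F 99 8D at offsets 21–24.
Offset 24 falls in char 7's range; it's byte 4 of F0 9F 99 8D = 0x8D.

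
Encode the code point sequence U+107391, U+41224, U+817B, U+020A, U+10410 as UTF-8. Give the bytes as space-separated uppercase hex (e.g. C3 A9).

U+107391: 4-byte form → F4 87 8E 91.
U+41224: 4-byte form → F1 81 88 A4.
U+817B: 3-byte form → E8 85 BB.
U+020A: 2-byte form → C8 8A.
U+10410: 4-byte form → F0 90 90 90.
Concatenated (17 bytes): F4 87 8E 91 F1 81 88 A4 E8 85 BB C8 8A F0 90 90 90.

F4 87 8E 91 F1 81 88 A4 E8 85 BB C8 8A F0 90 90 90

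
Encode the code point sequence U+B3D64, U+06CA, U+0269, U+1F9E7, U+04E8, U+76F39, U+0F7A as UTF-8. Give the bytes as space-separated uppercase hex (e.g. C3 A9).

F2 B3 B5 A4 DB 8A C9 A9 F0 9F A7 A7 D3 A8 F1 B6 BC B9 E0 BD BA

U+B3D64: 4-byte form → F2 B3 B5 A4.
U+06CA: 2-byte form → DB 8A.
U+0269: 2-byte form → C9 A9.
U+1F9E7: 4-byte form → F0 9F A7 A7.
U+04E8: 2-byte form → D3 A8.
U+76F39: 4-byte form → F1 B6 BC B9.
U+0F7A: 3-byte form → E0 BD BA.
Concatenated (21 bytes): F2 B3 B5 A4 DB 8A C9 A9 F0 9F A7 A7 D3 A8 F1 B6 BC B9 E0 BD BA.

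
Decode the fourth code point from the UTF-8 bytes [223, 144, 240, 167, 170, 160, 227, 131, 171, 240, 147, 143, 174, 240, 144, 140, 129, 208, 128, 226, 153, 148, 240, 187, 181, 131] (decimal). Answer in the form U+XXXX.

U+133EE

Offset 0: leading byte 0xDF = 11011111 → 2-byte char #1 = DF 90.
Offset 2: leading byte 0xF0 = 11110000 → 4-byte char #2 = F0 A7 AA A0.
Offset 6: leading byte 0xE3 = 11100011 → 3-byte char #3 = E3 83 AB.
Offset 9: leading byte 0xF0 = 11110000 → 4-byte char #4 = F0 93 8F AE.
Leading byte 0xF0 = 11110000 matches 11110xxx → 4-byte sequence.
Byte 1: 0xF0 = 11110000, payload 000 (3 bits).
Byte 2: 0x93 = 10010011 (10xxxxxx ✓), payload 010011.
Byte 3: 0x8F = 10001111 (10xxxxxx ✓), payload 001111.
Byte 4: 0xAE = 10101110 (10xxxxxx ✓), payload 101110.
Concatenate: 000010011001111101110 = 0x133EE (21 bits → U+133EE).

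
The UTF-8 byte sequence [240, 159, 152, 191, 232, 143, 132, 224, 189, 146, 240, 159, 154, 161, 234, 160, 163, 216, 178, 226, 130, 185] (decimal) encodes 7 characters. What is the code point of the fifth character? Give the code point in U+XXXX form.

Offset 0: leading byte 0xF0 = 11110000 → 4-byte char #1 = F0 9F 98 BF.
Offset 4: leading byte 0xE8 = 11101000 → 3-byte char #2 = E8 8F 84.
Offset 7: leading byte 0xE0 = 11100000 → 3-byte char #3 = E0 BD 92.
Offset 10: leading byte 0xF0 = 11110000 → 4-byte char #4 = F0 9F 9A A1.
Offset 14: leading byte 0xEA = 11101010 → 3-byte char #5 = EA A0 A3.
Leading byte 0xEA = 11101010 matches 1110xxxx → 3-byte sequence.
Byte 1: 0xEA = 11101010, payload 1010 (4 bits).
Byte 2: 0xA0 = 10100000 (10xxxxxx ✓), payload 100000.
Byte 3: 0xA3 = 10100011 (10xxxxxx ✓), payload 100011.
Concatenate: 1010100000100011 = 0xA823 (16 bits → U+A823).

U+A823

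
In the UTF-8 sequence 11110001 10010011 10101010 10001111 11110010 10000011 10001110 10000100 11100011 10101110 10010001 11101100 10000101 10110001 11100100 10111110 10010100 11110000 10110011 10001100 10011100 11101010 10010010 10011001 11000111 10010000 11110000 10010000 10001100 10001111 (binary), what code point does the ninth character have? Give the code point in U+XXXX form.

U+1030F

Offset 0: leading byte 0xF1 = 11110001 → 4-byte char #1 = F1 93 AA 8F.
Offset 4: leading byte 0xF2 = 11110010 → 4-byte char #2 = F2 83 8E 84.
Offset 8: leading byte 0xE3 = 11100011 → 3-byte char #3 = E3 AE 91.
Offset 11: leading byte 0xEC = 11101100 → 3-byte char #4 = EC 85 B1.
Offset 14: leading byte 0xE4 = 11100100 → 3-byte char #5 = E4 BE 94.
Offset 17: leading byte 0xF0 = 11110000 → 4-byte char #6 = F0 B3 8C 9C.
Offset 21: leading byte 0xEA = 11101010 → 3-byte char #7 = EA 92 99.
Offset 24: leading byte 0xC7 = 11000111 → 2-byte char #8 = C7 90.
Offset 26: leading byte 0xF0 = 11110000 → 4-byte char #9 = F0 90 8C 8F.
Leading byte 0xF0 = 11110000 matches 11110xxx → 4-byte sequence.
Byte 1: 0xF0 = 11110000, payload 000 (3 bits).
Byte 2: 0x90 = 10010000 (10xxxxxx ✓), payload 010000.
Byte 3: 0x8C = 10001100 (10xxxxxx ✓), payload 001100.
Byte 4: 0x8F = 10001111 (10xxxxxx ✓), payload 001111.
Concatenate: 000010000001100001111 = 0x1030F (21 bits → U+1030F).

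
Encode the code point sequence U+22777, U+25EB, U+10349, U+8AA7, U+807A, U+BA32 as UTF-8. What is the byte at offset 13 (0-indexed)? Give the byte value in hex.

U+22777 → 4-byte form F0 A2 9D B7 at offsets 0–3.
U+25EB → 3-byte form E2 97 AB at offsets 4–6.
U+10349 → 4-byte form F0 90 8D 89 at offsets 7–10.
U+8AA7 → 3-byte form E8 AA A7 at offsets 11–13.
Offset 13 falls in char 4's range; it's byte 3 of E8 AA A7 = 0xA7.

0xA7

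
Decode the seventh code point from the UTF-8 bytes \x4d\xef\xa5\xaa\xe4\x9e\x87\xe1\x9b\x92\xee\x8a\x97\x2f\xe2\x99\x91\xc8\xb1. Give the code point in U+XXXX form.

Offset 0: leading byte 0x4D = 01001101 → 1-byte char #1 = 4D.
Offset 1: leading byte 0xEF = 11101111 → 3-byte char #2 = EF A5 AA.
Offset 4: leading byte 0xE4 = 11100100 → 3-byte char #3 = E4 9E 87.
Offset 7: leading byte 0xE1 = 11100001 → 3-byte char #4 = E1 9B 92.
Offset 10: leading byte 0xEE = 11101110 → 3-byte char #5 = EE 8A 97.
Offset 13: leading byte 0x2F = 00101111 → 1-byte char #6 = 2F.
Offset 14: leading byte 0xE2 = 11100010 → 3-byte char #7 = E2 99 91.
Leading byte 0xE2 = 11100010 matches 1110xxxx → 3-byte sequence.
Byte 1: 0xE2 = 11100010, payload 0010 (4 bits).
Byte 2: 0x99 = 10011001 (10xxxxxx ✓), payload 011001.
Byte 3: 0x91 = 10010001 (10xxxxxx ✓), payload 010001.
Concatenate: 0010011001010001 = 0x2651 (16 bits → U+2651).

U+2651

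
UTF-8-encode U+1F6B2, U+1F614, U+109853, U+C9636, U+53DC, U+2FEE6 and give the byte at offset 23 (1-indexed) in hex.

1-indexed offset 23 is 0-indexed offset 22.
U+1F6B2 → 4-byte form F0 9F 9A B2 at offsets 0–3.
U+1F614 → 4-byte form F0 9F 98 94 at offsets 4–7.
U+109853 → 4-byte form F4 89 A1 93 at offsets 8–11.
U+C9636 → 4-byte form F3 89 98 B6 at offsets 12–15.
U+53DC → 3-byte form E5 8F 9C at offsets 16–18.
U+2FEE6 → 4-byte form F0 AF BB A6 at offsets 19–22.
Offset 22 falls in char 6's range; it's byte 4 of F0 AF BB A6 = 0xA6.

0xA6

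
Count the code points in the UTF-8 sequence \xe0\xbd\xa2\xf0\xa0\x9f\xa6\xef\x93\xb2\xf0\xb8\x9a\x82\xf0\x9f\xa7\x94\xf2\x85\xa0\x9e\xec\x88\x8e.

7

Byte at offset 0: 0xE0 = 11100000 → 3-byte char (#1). Advance 3.
Byte at offset 3: 0xF0 = 11110000 → 4-byte char (#2). Advance 4.
Byte at offset 7: 0xEF = 11101111 → 3-byte char (#3). Advance 3.
Byte at offset 10: 0xF0 = 11110000 → 4-byte char (#4). Advance 4.
Byte at offset 14: 0xF0 = 11110000 → 4-byte char (#5). Advance 4.
Byte at offset 18: 0xF2 = 11110010 → 4-byte char (#6). Advance 4.
Byte at offset 22: 0xEC = 11101100 → 3-byte char (#7). Advance 3.
Reached end at offset 25 after 7 code points.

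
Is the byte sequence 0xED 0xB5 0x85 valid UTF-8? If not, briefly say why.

Structurally a 3-byte sequence; payload = 0xDD45.
But 0xDD45 is in U+D800–U+DFFF, the surrogate range. Surrogates are not Unicode scalar values and are forbidden in UTF-8.

invalid (encodes a surrogate (U+D800–U+DFFF))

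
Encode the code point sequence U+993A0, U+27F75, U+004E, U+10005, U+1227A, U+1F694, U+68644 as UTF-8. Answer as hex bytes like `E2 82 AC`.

F2 99 8E A0 F0 A7 BD B5 4E F0 90 80 85 F0 92 89 BA F0 9F 9A 94 F1 A8 99 84

U+993A0: 4-byte form → F2 99 8E A0.
U+27F75: 4-byte form → F0 A7 BD B5.
U+004E: 1-byte form → 4E.
U+10005: 4-byte form → F0 90 80 85.
U+1227A: 4-byte form → F0 92 89 BA.
U+1F694: 4-byte form → F0 9F 9A 94.
U+68644: 4-byte form → F1 A8 99 84.
Concatenated (25 bytes): F2 99 8E A0 F0 A7 BD B5 4E F0 90 80 85 F0 92 89 BA F0 9F 9A 94 F1 A8 99 84.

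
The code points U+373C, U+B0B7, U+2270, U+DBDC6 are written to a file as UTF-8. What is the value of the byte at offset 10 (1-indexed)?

0xF3

1-indexed offset 10 is 0-indexed offset 9.
U+373C → 3-byte form E3 9C BC at offsets 0–2.
U+B0B7 → 3-byte form EB 82 B7 at offsets 3–5.
U+2270 → 3-byte form E2 89 B0 at offsets 6–8.
U+DBDC6 → 4-byte form F3 9B B7 86 at offsets 9–12.
Offset 9 falls in char 4's range; it's byte 1 of F3 9B B7 86 = 0xF3.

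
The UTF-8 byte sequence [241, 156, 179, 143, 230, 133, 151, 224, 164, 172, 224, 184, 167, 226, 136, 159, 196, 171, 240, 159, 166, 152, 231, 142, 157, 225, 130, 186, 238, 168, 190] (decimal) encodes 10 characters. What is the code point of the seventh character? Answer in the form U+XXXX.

Offset 0: leading byte 0xF1 = 11110001 → 4-byte char #1 = F1 9C B3 8F.
Offset 4: leading byte 0xE6 = 11100110 → 3-byte char #2 = E6 85 97.
Offset 7: leading byte 0xE0 = 11100000 → 3-byte char #3 = E0 A4 AC.
Offset 10: leading byte 0xE0 = 11100000 → 3-byte char #4 = E0 B8 A7.
Offset 13: leading byte 0xE2 = 11100010 → 3-byte char #5 = E2 88 9F.
Offset 16: leading byte 0xC4 = 11000100 → 2-byte char #6 = C4 AB.
Offset 18: leading byte 0xF0 = 11110000 → 4-byte char #7 = F0 9F A6 98.
Leading byte 0xF0 = 11110000 matches 11110xxx → 4-byte sequence.
Byte 1: 0xF0 = 11110000, payload 000 (3 bits).
Byte 2: 0x9F = 10011111 (10xxxxxx ✓), payload 011111.
Byte 3: 0xA6 = 10100110 (10xxxxxx ✓), payload 100110.
Byte 4: 0x98 = 10011000 (10xxxxxx ✓), payload 011000.
Concatenate: 000011111100110011000 = 0x1F998 (21 bits → U+1F998).

U+1F998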